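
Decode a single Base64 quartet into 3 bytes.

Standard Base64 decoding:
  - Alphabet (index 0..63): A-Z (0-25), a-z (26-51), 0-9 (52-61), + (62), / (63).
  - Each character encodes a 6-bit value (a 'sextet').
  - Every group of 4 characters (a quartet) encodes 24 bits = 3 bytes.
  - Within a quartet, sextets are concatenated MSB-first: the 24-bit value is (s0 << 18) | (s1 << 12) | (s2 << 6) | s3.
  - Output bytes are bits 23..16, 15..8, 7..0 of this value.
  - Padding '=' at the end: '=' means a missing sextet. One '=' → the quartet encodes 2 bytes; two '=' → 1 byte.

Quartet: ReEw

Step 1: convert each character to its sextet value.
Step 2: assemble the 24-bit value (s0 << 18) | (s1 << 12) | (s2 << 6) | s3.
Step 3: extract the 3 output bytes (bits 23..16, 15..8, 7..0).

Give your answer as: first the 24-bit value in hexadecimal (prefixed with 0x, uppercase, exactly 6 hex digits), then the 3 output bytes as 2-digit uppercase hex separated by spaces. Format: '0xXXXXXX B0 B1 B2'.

Sextets: R=17, e=30, E=4, w=48
24-bit: (17<<18) | (30<<12) | (4<<6) | 48
      = 0x440000 | 0x01E000 | 0x000100 | 0x000030
      = 0x45E130
Bytes: (v>>16)&0xFF=45, (v>>8)&0xFF=E1, v&0xFF=30

Answer: 0x45E130 45 E1 30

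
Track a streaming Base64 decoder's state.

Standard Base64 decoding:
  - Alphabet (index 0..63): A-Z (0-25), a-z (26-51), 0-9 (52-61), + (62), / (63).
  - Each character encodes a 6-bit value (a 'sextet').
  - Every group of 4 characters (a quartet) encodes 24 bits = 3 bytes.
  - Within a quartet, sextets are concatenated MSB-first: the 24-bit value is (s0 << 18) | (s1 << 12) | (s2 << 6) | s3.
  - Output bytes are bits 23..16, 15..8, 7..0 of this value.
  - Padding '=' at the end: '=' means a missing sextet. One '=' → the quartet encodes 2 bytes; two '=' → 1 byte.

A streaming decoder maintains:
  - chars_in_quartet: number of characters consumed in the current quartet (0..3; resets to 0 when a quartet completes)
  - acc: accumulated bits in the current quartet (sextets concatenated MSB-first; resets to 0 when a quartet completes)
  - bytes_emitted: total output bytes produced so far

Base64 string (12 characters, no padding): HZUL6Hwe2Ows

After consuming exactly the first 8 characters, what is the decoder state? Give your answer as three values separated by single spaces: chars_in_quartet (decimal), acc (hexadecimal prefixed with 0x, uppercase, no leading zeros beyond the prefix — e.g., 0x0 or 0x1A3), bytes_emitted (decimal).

Answer: 0 0x0 6

Derivation:
After char 0 ('H'=7): chars_in_quartet=1 acc=0x7 bytes_emitted=0
After char 1 ('Z'=25): chars_in_quartet=2 acc=0x1D9 bytes_emitted=0
After char 2 ('U'=20): chars_in_quartet=3 acc=0x7654 bytes_emitted=0
After char 3 ('L'=11): chars_in_quartet=4 acc=0x1D950B -> emit 1D 95 0B, reset; bytes_emitted=3
After char 4 ('6'=58): chars_in_quartet=1 acc=0x3A bytes_emitted=3
After char 5 ('H'=7): chars_in_quartet=2 acc=0xE87 bytes_emitted=3
After char 6 ('w'=48): chars_in_quartet=3 acc=0x3A1F0 bytes_emitted=3
After char 7 ('e'=30): chars_in_quartet=4 acc=0xE87C1E -> emit E8 7C 1E, reset; bytes_emitted=6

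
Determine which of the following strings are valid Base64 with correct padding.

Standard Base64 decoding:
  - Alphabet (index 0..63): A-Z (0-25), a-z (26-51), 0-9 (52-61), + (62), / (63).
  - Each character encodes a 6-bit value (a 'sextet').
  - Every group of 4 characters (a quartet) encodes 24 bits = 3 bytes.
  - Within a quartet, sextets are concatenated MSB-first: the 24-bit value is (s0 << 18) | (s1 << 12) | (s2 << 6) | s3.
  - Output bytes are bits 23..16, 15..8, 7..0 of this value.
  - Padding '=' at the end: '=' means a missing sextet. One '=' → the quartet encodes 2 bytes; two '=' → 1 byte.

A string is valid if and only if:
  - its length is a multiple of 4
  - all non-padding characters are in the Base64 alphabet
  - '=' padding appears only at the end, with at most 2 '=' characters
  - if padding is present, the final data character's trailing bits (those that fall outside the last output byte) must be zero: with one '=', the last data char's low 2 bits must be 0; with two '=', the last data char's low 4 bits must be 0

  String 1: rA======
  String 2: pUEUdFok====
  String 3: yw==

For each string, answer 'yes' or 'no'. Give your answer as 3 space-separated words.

Answer: no no yes

Derivation:
String 1: 'rA======' → invalid (6 pad chars (max 2))
String 2: 'pUEUdFok====' → invalid (4 pad chars (max 2))
String 3: 'yw==' → valid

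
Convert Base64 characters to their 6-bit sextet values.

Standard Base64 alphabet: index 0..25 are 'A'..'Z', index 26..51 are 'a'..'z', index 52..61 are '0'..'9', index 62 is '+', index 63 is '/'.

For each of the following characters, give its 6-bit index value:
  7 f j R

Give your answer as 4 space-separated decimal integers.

Answer: 59 31 35 17

Derivation:
'7': 0..9 range, 52 + ord('7') − ord('0') = 59
'f': a..z range, 26 + ord('f') − ord('a') = 31
'j': a..z range, 26 + ord('j') − ord('a') = 35
'R': A..Z range, ord('R') − ord('A') = 17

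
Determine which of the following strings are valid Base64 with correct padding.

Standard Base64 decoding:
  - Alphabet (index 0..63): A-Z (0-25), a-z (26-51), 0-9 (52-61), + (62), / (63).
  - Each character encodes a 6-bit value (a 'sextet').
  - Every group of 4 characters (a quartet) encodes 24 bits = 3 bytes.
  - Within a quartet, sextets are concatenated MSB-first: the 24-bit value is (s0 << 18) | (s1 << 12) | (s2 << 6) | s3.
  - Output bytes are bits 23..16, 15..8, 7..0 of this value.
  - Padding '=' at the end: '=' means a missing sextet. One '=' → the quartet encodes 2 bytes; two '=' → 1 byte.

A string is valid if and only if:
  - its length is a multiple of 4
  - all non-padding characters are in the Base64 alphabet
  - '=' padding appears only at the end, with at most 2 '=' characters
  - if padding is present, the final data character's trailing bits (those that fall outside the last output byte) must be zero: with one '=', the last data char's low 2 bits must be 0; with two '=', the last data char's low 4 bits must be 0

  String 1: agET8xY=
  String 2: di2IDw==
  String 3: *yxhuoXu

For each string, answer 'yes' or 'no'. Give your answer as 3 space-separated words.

Answer: yes yes no

Derivation:
String 1: 'agET8xY=' → valid
String 2: 'di2IDw==' → valid
String 3: '*yxhuoXu' → invalid (bad char(s): ['*'])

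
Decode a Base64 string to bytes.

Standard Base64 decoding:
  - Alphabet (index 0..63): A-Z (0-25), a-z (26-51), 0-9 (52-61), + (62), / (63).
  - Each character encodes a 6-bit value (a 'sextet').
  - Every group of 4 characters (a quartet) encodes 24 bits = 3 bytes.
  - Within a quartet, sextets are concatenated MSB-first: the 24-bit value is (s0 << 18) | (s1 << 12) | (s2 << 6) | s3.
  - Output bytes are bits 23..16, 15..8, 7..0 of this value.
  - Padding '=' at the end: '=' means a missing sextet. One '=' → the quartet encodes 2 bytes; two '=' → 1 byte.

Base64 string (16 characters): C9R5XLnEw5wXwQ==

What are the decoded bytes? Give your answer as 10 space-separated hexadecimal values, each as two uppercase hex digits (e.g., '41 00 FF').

Answer: 0B D4 79 5C B9 C4 C3 9C 17 C1

Derivation:
After char 0 ('C'=2): chars_in_quartet=1 acc=0x2 bytes_emitted=0
After char 1 ('9'=61): chars_in_quartet=2 acc=0xBD bytes_emitted=0
After char 2 ('R'=17): chars_in_quartet=3 acc=0x2F51 bytes_emitted=0
After char 3 ('5'=57): chars_in_quartet=4 acc=0xBD479 -> emit 0B D4 79, reset; bytes_emitted=3
After char 4 ('X'=23): chars_in_quartet=1 acc=0x17 bytes_emitted=3
After char 5 ('L'=11): chars_in_quartet=2 acc=0x5CB bytes_emitted=3
After char 6 ('n'=39): chars_in_quartet=3 acc=0x172E7 bytes_emitted=3
After char 7 ('E'=4): chars_in_quartet=4 acc=0x5CB9C4 -> emit 5C B9 C4, reset; bytes_emitted=6
After char 8 ('w'=48): chars_in_quartet=1 acc=0x30 bytes_emitted=6
After char 9 ('5'=57): chars_in_quartet=2 acc=0xC39 bytes_emitted=6
After char 10 ('w'=48): chars_in_quartet=3 acc=0x30E70 bytes_emitted=6
After char 11 ('X'=23): chars_in_quartet=4 acc=0xC39C17 -> emit C3 9C 17, reset; bytes_emitted=9
After char 12 ('w'=48): chars_in_quartet=1 acc=0x30 bytes_emitted=9
After char 13 ('Q'=16): chars_in_quartet=2 acc=0xC10 bytes_emitted=9
Padding '==': partial quartet acc=0xC10 -> emit C1; bytes_emitted=10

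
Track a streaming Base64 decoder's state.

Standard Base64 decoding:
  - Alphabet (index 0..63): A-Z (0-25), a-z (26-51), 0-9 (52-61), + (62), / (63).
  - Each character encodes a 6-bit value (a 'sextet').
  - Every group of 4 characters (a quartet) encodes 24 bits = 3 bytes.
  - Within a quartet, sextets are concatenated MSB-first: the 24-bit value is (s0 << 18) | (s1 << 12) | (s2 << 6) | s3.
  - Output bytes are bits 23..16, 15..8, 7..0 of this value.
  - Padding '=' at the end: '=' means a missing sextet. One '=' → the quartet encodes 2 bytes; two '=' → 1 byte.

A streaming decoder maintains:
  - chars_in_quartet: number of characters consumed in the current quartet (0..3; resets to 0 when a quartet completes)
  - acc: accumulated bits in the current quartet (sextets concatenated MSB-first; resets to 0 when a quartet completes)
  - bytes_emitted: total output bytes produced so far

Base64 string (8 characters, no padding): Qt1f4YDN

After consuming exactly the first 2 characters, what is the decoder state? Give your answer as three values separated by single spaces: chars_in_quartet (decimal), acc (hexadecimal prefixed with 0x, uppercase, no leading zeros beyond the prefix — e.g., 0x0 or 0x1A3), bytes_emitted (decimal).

After char 0 ('Q'=16): chars_in_quartet=1 acc=0x10 bytes_emitted=0
After char 1 ('t'=45): chars_in_quartet=2 acc=0x42D bytes_emitted=0

Answer: 2 0x42D 0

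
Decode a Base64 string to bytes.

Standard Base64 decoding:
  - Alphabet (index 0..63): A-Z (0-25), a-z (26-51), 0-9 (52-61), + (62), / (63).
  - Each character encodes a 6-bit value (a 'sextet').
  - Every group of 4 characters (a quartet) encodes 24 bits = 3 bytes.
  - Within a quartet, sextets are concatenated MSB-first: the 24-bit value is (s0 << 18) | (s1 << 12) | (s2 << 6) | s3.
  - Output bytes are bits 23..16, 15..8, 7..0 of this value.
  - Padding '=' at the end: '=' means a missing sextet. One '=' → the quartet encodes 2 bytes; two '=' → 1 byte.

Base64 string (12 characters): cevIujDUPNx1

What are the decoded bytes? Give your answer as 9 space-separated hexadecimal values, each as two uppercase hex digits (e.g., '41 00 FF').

After char 0 ('c'=28): chars_in_quartet=1 acc=0x1C bytes_emitted=0
After char 1 ('e'=30): chars_in_quartet=2 acc=0x71E bytes_emitted=0
After char 2 ('v'=47): chars_in_quartet=3 acc=0x1C7AF bytes_emitted=0
After char 3 ('I'=8): chars_in_quartet=4 acc=0x71EBC8 -> emit 71 EB C8, reset; bytes_emitted=3
After char 4 ('u'=46): chars_in_quartet=1 acc=0x2E bytes_emitted=3
After char 5 ('j'=35): chars_in_quartet=2 acc=0xBA3 bytes_emitted=3
After char 6 ('D'=3): chars_in_quartet=3 acc=0x2E8C3 bytes_emitted=3
After char 7 ('U'=20): chars_in_quartet=4 acc=0xBA30D4 -> emit BA 30 D4, reset; bytes_emitted=6
After char 8 ('P'=15): chars_in_quartet=1 acc=0xF bytes_emitted=6
After char 9 ('N'=13): chars_in_quartet=2 acc=0x3CD bytes_emitted=6
After char 10 ('x'=49): chars_in_quartet=3 acc=0xF371 bytes_emitted=6
After char 11 ('1'=53): chars_in_quartet=4 acc=0x3CDC75 -> emit 3C DC 75, reset; bytes_emitted=9

Answer: 71 EB C8 BA 30 D4 3C DC 75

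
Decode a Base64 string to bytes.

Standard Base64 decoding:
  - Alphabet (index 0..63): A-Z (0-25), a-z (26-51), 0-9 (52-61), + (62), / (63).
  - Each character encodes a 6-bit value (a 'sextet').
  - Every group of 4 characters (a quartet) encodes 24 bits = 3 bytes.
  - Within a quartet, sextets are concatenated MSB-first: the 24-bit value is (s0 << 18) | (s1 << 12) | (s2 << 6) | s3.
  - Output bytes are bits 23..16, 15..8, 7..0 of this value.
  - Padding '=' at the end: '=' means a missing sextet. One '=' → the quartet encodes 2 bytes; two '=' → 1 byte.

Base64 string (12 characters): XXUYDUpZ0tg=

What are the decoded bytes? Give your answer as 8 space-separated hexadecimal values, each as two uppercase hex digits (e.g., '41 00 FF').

After char 0 ('X'=23): chars_in_quartet=1 acc=0x17 bytes_emitted=0
After char 1 ('X'=23): chars_in_quartet=2 acc=0x5D7 bytes_emitted=0
After char 2 ('U'=20): chars_in_quartet=3 acc=0x175D4 bytes_emitted=0
After char 3 ('Y'=24): chars_in_quartet=4 acc=0x5D7518 -> emit 5D 75 18, reset; bytes_emitted=3
After char 4 ('D'=3): chars_in_quartet=1 acc=0x3 bytes_emitted=3
After char 5 ('U'=20): chars_in_quartet=2 acc=0xD4 bytes_emitted=3
After char 6 ('p'=41): chars_in_quartet=3 acc=0x3529 bytes_emitted=3
After char 7 ('Z'=25): chars_in_quartet=4 acc=0xD4A59 -> emit 0D 4A 59, reset; bytes_emitted=6
After char 8 ('0'=52): chars_in_quartet=1 acc=0x34 bytes_emitted=6
After char 9 ('t'=45): chars_in_quartet=2 acc=0xD2D bytes_emitted=6
After char 10 ('g'=32): chars_in_quartet=3 acc=0x34B60 bytes_emitted=6
Padding '=': partial quartet acc=0x34B60 -> emit D2 D8; bytes_emitted=8

Answer: 5D 75 18 0D 4A 59 D2 D8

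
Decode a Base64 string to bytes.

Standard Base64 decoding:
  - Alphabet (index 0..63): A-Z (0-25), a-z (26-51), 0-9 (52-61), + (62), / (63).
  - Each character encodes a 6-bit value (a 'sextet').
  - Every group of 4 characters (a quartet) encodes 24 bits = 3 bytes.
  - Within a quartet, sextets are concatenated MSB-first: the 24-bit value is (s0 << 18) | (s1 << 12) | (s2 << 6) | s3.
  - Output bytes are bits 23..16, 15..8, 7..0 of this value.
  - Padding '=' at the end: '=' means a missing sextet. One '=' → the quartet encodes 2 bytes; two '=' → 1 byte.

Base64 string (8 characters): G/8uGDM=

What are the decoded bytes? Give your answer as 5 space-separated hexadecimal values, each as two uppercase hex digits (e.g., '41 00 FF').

Answer: 1B FF 2E 18 33

Derivation:
After char 0 ('G'=6): chars_in_quartet=1 acc=0x6 bytes_emitted=0
After char 1 ('/'=63): chars_in_quartet=2 acc=0x1BF bytes_emitted=0
After char 2 ('8'=60): chars_in_quartet=3 acc=0x6FFC bytes_emitted=0
After char 3 ('u'=46): chars_in_quartet=4 acc=0x1BFF2E -> emit 1B FF 2E, reset; bytes_emitted=3
After char 4 ('G'=6): chars_in_quartet=1 acc=0x6 bytes_emitted=3
After char 5 ('D'=3): chars_in_quartet=2 acc=0x183 bytes_emitted=3
After char 6 ('M'=12): chars_in_quartet=3 acc=0x60CC bytes_emitted=3
Padding '=': partial quartet acc=0x60CC -> emit 18 33; bytes_emitted=5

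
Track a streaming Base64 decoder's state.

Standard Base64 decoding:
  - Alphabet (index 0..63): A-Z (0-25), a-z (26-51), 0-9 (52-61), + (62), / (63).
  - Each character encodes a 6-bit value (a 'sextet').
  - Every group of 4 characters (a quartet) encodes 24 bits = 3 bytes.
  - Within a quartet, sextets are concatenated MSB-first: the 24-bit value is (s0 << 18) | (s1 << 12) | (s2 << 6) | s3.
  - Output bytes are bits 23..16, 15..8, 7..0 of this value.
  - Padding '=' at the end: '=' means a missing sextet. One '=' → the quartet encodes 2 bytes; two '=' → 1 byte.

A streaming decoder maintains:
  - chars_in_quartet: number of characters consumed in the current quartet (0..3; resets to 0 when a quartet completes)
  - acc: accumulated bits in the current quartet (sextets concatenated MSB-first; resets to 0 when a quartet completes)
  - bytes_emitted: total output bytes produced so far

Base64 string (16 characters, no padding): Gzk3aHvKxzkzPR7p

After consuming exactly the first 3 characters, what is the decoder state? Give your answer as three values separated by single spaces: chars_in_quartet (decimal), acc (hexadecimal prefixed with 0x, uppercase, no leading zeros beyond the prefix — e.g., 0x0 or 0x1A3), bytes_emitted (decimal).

After char 0 ('G'=6): chars_in_quartet=1 acc=0x6 bytes_emitted=0
After char 1 ('z'=51): chars_in_quartet=2 acc=0x1B3 bytes_emitted=0
After char 2 ('k'=36): chars_in_quartet=3 acc=0x6CE4 bytes_emitted=0

Answer: 3 0x6CE4 0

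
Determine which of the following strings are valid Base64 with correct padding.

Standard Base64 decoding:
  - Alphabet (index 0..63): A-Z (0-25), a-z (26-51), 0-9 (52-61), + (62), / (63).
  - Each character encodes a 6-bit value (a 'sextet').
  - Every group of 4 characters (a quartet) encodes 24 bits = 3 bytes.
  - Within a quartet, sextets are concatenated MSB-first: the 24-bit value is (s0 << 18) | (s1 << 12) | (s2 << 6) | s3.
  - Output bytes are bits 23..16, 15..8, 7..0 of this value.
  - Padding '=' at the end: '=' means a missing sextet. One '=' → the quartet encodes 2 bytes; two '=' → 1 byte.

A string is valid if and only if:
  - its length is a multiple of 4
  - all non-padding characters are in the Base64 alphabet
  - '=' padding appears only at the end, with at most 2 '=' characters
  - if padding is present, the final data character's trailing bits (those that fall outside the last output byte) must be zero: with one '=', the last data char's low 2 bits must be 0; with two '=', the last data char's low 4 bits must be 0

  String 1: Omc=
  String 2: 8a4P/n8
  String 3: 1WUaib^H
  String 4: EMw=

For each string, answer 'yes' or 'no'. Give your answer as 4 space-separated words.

Answer: yes no no yes

Derivation:
String 1: 'Omc=' → valid
String 2: '8a4P/n8' → invalid (len=7 not mult of 4)
String 3: '1WUaib^H' → invalid (bad char(s): ['^'])
String 4: 'EMw=' → valid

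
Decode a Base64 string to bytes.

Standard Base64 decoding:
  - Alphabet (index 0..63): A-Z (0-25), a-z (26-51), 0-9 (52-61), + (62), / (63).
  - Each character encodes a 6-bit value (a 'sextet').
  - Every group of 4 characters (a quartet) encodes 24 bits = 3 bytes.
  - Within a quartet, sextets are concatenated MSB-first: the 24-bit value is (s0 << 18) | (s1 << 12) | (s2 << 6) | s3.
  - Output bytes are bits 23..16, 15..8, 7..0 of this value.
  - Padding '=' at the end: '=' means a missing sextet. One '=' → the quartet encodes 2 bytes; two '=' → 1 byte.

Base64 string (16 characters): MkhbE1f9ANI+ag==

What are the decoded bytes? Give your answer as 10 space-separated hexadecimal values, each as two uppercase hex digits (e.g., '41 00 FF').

After char 0 ('M'=12): chars_in_quartet=1 acc=0xC bytes_emitted=0
After char 1 ('k'=36): chars_in_quartet=2 acc=0x324 bytes_emitted=0
After char 2 ('h'=33): chars_in_quartet=3 acc=0xC921 bytes_emitted=0
After char 3 ('b'=27): chars_in_quartet=4 acc=0x32485B -> emit 32 48 5B, reset; bytes_emitted=3
After char 4 ('E'=4): chars_in_quartet=1 acc=0x4 bytes_emitted=3
After char 5 ('1'=53): chars_in_quartet=2 acc=0x135 bytes_emitted=3
After char 6 ('f'=31): chars_in_quartet=3 acc=0x4D5F bytes_emitted=3
After char 7 ('9'=61): chars_in_quartet=4 acc=0x1357FD -> emit 13 57 FD, reset; bytes_emitted=6
After char 8 ('A'=0): chars_in_quartet=1 acc=0x0 bytes_emitted=6
After char 9 ('N'=13): chars_in_quartet=2 acc=0xD bytes_emitted=6
After char 10 ('I'=8): chars_in_quartet=3 acc=0x348 bytes_emitted=6
After char 11 ('+'=62): chars_in_quartet=4 acc=0xD23E -> emit 00 D2 3E, reset; bytes_emitted=9
After char 12 ('a'=26): chars_in_quartet=1 acc=0x1A bytes_emitted=9
After char 13 ('g'=32): chars_in_quartet=2 acc=0x6A0 bytes_emitted=9
Padding '==': partial quartet acc=0x6A0 -> emit 6A; bytes_emitted=10

Answer: 32 48 5B 13 57 FD 00 D2 3E 6A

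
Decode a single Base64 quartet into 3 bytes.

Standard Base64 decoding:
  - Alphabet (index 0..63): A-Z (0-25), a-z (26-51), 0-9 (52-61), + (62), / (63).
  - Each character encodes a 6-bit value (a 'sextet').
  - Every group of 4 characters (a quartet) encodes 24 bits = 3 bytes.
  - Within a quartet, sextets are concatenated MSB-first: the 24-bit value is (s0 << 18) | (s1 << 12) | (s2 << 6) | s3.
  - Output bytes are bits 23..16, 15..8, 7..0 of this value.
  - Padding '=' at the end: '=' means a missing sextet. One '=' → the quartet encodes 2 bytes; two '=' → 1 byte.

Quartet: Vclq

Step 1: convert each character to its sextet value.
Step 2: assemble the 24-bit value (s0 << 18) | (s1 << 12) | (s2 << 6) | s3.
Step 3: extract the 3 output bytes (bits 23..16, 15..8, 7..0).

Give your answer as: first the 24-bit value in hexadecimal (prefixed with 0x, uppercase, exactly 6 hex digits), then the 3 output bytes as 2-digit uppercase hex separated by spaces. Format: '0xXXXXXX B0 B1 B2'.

Sextets: V=21, c=28, l=37, q=42
24-bit: (21<<18) | (28<<12) | (37<<6) | 42
      = 0x540000 | 0x01C000 | 0x000940 | 0x00002A
      = 0x55C96A
Bytes: (v>>16)&0xFF=55, (v>>8)&0xFF=C9, v&0xFF=6A

Answer: 0x55C96A 55 C9 6A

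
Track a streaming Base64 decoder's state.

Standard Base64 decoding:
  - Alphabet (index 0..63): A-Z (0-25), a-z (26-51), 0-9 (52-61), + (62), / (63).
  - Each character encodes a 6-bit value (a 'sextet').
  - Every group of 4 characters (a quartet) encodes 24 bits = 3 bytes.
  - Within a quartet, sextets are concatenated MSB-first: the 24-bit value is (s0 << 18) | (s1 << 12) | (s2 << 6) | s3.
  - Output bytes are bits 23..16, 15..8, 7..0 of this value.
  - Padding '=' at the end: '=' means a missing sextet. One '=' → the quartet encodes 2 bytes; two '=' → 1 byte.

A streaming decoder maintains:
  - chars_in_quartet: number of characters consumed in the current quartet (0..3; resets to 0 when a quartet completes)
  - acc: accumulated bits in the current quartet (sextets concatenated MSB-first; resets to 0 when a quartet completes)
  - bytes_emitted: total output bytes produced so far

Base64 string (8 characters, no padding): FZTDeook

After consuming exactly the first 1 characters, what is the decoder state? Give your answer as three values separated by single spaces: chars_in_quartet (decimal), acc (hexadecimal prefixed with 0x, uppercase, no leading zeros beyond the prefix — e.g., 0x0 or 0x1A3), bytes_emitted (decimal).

After char 0 ('F'=5): chars_in_quartet=1 acc=0x5 bytes_emitted=0

Answer: 1 0x5 0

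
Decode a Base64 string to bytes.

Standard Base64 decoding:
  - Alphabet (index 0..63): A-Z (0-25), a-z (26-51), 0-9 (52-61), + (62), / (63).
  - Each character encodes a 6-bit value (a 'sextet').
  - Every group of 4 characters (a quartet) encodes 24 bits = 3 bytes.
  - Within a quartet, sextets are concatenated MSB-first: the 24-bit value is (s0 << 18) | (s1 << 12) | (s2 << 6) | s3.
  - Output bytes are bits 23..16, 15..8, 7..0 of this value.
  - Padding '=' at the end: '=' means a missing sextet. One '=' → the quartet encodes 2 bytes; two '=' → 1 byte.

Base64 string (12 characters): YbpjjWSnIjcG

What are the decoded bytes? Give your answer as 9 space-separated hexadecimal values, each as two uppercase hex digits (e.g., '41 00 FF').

Answer: 61 BA 63 8D 64 A7 22 37 06

Derivation:
After char 0 ('Y'=24): chars_in_quartet=1 acc=0x18 bytes_emitted=0
After char 1 ('b'=27): chars_in_quartet=2 acc=0x61B bytes_emitted=0
After char 2 ('p'=41): chars_in_quartet=3 acc=0x186E9 bytes_emitted=0
After char 3 ('j'=35): chars_in_quartet=4 acc=0x61BA63 -> emit 61 BA 63, reset; bytes_emitted=3
After char 4 ('j'=35): chars_in_quartet=1 acc=0x23 bytes_emitted=3
After char 5 ('W'=22): chars_in_quartet=2 acc=0x8D6 bytes_emitted=3
After char 6 ('S'=18): chars_in_quartet=3 acc=0x23592 bytes_emitted=3
After char 7 ('n'=39): chars_in_quartet=4 acc=0x8D64A7 -> emit 8D 64 A7, reset; bytes_emitted=6
After char 8 ('I'=8): chars_in_quartet=1 acc=0x8 bytes_emitted=6
After char 9 ('j'=35): chars_in_quartet=2 acc=0x223 bytes_emitted=6
After char 10 ('c'=28): chars_in_quartet=3 acc=0x88DC bytes_emitted=6
After char 11 ('G'=6): chars_in_quartet=4 acc=0x223706 -> emit 22 37 06, reset; bytes_emitted=9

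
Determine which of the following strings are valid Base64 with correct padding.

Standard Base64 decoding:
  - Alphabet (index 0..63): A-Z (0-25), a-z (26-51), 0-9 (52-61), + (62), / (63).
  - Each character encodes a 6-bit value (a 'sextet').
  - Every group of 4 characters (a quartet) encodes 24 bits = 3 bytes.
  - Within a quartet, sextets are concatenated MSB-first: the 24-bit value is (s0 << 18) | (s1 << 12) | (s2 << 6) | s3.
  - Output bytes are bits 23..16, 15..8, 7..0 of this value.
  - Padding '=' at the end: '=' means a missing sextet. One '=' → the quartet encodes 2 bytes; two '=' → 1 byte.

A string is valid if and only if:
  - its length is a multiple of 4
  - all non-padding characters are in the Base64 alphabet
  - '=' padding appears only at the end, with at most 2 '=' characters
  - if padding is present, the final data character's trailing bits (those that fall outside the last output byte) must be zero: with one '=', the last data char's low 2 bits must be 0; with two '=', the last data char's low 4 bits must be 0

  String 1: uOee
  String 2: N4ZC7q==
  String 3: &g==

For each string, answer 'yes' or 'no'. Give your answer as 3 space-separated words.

Answer: yes no no

Derivation:
String 1: 'uOee' → valid
String 2: 'N4ZC7q==' → invalid (bad trailing bits)
String 3: '&g==' → invalid (bad char(s): ['&'])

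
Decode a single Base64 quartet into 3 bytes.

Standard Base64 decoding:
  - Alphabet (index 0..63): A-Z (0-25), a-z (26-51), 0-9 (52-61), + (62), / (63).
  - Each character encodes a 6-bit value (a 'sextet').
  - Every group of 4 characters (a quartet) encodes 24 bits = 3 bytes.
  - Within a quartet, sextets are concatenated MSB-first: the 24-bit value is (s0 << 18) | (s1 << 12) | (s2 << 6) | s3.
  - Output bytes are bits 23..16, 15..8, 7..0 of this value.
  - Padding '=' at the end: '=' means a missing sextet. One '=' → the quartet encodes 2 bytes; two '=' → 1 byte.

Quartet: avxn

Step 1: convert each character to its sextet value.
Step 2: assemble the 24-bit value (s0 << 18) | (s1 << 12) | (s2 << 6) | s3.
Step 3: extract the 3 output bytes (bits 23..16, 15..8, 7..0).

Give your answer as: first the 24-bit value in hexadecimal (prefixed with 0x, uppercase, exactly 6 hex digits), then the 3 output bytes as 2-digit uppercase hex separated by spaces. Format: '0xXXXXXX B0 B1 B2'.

Sextets: a=26, v=47, x=49, n=39
24-bit: (26<<18) | (47<<12) | (49<<6) | 39
      = 0x680000 | 0x02F000 | 0x000C40 | 0x000027
      = 0x6AFC67
Bytes: (v>>16)&0xFF=6A, (v>>8)&0xFF=FC, v&0xFF=67

Answer: 0x6AFC67 6A FC 67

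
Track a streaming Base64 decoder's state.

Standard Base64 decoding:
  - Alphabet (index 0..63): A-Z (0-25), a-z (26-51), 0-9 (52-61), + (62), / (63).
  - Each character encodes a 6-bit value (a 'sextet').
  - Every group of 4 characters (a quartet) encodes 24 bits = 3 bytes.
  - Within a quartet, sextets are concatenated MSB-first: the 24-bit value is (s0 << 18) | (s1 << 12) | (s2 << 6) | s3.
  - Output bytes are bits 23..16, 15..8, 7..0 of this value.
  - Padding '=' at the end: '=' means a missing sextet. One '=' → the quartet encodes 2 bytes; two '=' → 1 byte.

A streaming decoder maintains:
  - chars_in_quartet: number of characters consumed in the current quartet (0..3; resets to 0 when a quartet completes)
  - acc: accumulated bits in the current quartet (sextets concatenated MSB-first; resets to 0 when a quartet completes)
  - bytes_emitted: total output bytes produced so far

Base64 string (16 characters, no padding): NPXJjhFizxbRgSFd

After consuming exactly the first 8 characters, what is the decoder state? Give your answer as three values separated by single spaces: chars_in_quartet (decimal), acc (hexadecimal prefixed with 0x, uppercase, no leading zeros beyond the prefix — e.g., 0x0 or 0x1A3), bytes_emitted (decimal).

After char 0 ('N'=13): chars_in_quartet=1 acc=0xD bytes_emitted=0
After char 1 ('P'=15): chars_in_quartet=2 acc=0x34F bytes_emitted=0
After char 2 ('X'=23): chars_in_quartet=3 acc=0xD3D7 bytes_emitted=0
After char 3 ('J'=9): chars_in_quartet=4 acc=0x34F5C9 -> emit 34 F5 C9, reset; bytes_emitted=3
After char 4 ('j'=35): chars_in_quartet=1 acc=0x23 bytes_emitted=3
After char 5 ('h'=33): chars_in_quartet=2 acc=0x8E1 bytes_emitted=3
After char 6 ('F'=5): chars_in_quartet=3 acc=0x23845 bytes_emitted=3
After char 7 ('i'=34): chars_in_quartet=4 acc=0x8E1162 -> emit 8E 11 62, reset; bytes_emitted=6

Answer: 0 0x0 6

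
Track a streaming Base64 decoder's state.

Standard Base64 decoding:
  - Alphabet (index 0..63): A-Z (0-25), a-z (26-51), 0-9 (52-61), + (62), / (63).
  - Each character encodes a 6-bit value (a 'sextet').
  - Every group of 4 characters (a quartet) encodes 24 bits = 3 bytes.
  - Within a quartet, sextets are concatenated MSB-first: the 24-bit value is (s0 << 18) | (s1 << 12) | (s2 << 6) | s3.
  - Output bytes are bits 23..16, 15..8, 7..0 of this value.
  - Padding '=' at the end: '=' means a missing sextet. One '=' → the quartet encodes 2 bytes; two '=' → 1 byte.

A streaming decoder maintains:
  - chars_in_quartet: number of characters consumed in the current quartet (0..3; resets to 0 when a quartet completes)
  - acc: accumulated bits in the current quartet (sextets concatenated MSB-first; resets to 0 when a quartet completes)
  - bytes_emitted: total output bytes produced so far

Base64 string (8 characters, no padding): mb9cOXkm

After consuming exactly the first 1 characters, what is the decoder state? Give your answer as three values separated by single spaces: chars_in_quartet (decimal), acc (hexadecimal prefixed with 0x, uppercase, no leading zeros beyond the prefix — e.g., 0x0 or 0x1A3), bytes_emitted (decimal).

After char 0 ('m'=38): chars_in_quartet=1 acc=0x26 bytes_emitted=0

Answer: 1 0x26 0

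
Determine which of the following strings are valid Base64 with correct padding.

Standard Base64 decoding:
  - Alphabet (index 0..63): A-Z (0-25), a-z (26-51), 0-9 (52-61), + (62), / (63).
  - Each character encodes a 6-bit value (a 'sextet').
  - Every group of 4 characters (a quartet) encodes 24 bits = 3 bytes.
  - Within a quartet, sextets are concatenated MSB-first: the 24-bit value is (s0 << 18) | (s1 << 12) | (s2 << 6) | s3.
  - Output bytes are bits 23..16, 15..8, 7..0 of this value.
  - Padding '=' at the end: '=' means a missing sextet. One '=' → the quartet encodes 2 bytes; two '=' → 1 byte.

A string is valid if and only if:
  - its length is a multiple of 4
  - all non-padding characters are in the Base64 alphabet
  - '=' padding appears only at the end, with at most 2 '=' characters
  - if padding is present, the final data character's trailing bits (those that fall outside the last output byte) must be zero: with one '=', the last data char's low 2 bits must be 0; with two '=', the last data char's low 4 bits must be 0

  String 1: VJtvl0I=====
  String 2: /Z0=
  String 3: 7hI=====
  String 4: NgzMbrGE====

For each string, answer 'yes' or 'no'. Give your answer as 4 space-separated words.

Answer: no yes no no

Derivation:
String 1: 'VJtvl0I=====' → invalid (5 pad chars (max 2))
String 2: '/Z0=' → valid
String 3: '7hI=====' → invalid (5 pad chars (max 2))
String 4: 'NgzMbrGE====' → invalid (4 pad chars (max 2))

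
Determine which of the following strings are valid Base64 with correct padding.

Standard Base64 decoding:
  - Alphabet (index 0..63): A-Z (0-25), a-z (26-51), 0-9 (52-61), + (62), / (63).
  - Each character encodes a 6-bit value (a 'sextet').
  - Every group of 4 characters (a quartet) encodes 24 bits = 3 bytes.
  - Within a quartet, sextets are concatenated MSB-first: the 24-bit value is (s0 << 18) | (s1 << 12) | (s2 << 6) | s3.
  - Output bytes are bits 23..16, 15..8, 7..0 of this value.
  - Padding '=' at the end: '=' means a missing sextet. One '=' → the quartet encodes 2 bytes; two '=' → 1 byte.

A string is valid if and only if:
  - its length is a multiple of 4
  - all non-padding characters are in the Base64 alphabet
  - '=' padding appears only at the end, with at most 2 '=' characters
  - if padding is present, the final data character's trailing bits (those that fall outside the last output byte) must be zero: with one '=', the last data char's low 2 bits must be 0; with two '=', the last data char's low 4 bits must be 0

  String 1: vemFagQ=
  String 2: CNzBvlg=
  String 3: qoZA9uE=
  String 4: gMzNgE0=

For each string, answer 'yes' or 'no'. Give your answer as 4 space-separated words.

Answer: yes yes yes yes

Derivation:
String 1: 'vemFagQ=' → valid
String 2: 'CNzBvlg=' → valid
String 3: 'qoZA9uE=' → valid
String 4: 'gMzNgE0=' → valid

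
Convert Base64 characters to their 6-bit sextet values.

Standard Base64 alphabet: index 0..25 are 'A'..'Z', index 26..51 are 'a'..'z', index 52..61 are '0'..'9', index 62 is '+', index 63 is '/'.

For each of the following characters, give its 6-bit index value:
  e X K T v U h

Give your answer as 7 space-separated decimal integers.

Answer: 30 23 10 19 47 20 33

Derivation:
'e': a..z range, 26 + ord('e') − ord('a') = 30
'X': A..Z range, ord('X') − ord('A') = 23
'K': A..Z range, ord('K') − ord('A') = 10
'T': A..Z range, ord('T') − ord('A') = 19
'v': a..z range, 26 + ord('v') − ord('a') = 47
'U': A..Z range, ord('U') − ord('A') = 20
'h': a..z range, 26 + ord('h') − ord('a') = 33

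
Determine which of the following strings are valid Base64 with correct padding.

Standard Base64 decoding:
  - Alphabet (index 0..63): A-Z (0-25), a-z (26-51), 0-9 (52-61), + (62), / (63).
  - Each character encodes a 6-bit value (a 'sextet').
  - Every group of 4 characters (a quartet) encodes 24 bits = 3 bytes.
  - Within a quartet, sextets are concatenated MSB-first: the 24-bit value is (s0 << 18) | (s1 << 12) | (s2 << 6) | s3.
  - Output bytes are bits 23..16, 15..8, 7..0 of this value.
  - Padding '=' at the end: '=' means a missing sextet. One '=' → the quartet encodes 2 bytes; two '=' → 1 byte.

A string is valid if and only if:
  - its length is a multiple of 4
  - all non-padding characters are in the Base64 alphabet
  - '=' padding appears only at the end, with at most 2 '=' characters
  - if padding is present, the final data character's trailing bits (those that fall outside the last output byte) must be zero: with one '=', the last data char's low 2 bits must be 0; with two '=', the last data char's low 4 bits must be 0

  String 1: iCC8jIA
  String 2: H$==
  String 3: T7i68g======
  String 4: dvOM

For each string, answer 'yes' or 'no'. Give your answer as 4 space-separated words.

String 1: 'iCC8jIA' → invalid (len=7 not mult of 4)
String 2: 'H$==' → invalid (bad char(s): ['$'])
String 3: 'T7i68g======' → invalid (6 pad chars (max 2))
String 4: 'dvOM' → valid

Answer: no no no yes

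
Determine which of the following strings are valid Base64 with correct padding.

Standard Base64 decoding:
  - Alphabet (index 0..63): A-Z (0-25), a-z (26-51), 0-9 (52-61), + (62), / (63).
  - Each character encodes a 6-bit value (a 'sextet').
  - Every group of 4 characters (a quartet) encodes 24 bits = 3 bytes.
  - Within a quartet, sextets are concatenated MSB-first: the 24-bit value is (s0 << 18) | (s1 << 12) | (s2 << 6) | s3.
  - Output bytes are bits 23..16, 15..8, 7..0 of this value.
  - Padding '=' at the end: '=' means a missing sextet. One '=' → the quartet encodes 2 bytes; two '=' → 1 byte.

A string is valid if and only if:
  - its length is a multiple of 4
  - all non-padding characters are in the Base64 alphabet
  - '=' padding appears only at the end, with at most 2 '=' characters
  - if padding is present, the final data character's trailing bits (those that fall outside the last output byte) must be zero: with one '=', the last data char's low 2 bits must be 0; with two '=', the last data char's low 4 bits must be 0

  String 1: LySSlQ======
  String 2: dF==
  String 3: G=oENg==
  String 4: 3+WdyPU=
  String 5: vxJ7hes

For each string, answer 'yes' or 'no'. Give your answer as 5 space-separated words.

String 1: 'LySSlQ======' → invalid (6 pad chars (max 2))
String 2: 'dF==' → invalid (bad trailing bits)
String 3: 'G=oENg==' → invalid (bad char(s): ['=']; '=' in middle)
String 4: '3+WdyPU=' → valid
String 5: 'vxJ7hes' → invalid (len=7 not mult of 4)

Answer: no no no yes no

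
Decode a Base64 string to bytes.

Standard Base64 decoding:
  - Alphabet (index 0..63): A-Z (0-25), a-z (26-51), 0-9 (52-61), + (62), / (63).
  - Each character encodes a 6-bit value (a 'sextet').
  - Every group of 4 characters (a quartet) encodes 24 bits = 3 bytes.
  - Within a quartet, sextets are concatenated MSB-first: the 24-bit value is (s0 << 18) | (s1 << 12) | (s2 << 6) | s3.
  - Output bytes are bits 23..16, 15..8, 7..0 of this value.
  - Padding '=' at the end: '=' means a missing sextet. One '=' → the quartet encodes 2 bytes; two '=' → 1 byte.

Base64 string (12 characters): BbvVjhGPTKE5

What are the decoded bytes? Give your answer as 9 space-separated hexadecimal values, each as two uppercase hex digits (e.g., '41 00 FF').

Answer: 05 BB D5 8E 11 8F 4C A1 39

Derivation:
After char 0 ('B'=1): chars_in_quartet=1 acc=0x1 bytes_emitted=0
After char 1 ('b'=27): chars_in_quartet=2 acc=0x5B bytes_emitted=0
After char 2 ('v'=47): chars_in_quartet=3 acc=0x16EF bytes_emitted=0
After char 3 ('V'=21): chars_in_quartet=4 acc=0x5BBD5 -> emit 05 BB D5, reset; bytes_emitted=3
After char 4 ('j'=35): chars_in_quartet=1 acc=0x23 bytes_emitted=3
After char 5 ('h'=33): chars_in_quartet=2 acc=0x8E1 bytes_emitted=3
After char 6 ('G'=6): chars_in_quartet=3 acc=0x23846 bytes_emitted=3
After char 7 ('P'=15): chars_in_quartet=4 acc=0x8E118F -> emit 8E 11 8F, reset; bytes_emitted=6
After char 8 ('T'=19): chars_in_quartet=1 acc=0x13 bytes_emitted=6
After char 9 ('K'=10): chars_in_quartet=2 acc=0x4CA bytes_emitted=6
After char 10 ('E'=4): chars_in_quartet=3 acc=0x13284 bytes_emitted=6
After char 11 ('5'=57): chars_in_quartet=4 acc=0x4CA139 -> emit 4C A1 39, reset; bytes_emitted=9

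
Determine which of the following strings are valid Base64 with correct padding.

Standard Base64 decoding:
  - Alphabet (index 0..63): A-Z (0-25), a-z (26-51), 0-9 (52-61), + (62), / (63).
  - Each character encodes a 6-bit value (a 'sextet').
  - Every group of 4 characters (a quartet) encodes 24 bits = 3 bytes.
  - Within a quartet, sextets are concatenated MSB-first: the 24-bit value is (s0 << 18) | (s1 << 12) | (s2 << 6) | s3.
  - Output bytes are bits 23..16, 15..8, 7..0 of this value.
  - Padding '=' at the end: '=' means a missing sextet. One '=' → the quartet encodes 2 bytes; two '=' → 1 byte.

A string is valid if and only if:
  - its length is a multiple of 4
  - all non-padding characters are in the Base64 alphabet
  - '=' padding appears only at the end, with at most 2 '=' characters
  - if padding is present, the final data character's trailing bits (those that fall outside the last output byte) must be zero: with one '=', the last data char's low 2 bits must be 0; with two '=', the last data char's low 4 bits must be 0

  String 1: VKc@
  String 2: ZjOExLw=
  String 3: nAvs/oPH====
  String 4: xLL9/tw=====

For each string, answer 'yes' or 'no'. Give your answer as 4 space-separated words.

Answer: no yes no no

Derivation:
String 1: 'VKc@' → invalid (bad char(s): ['@'])
String 2: 'ZjOExLw=' → valid
String 3: 'nAvs/oPH====' → invalid (4 pad chars (max 2))
String 4: 'xLL9/tw=====' → invalid (5 pad chars (max 2))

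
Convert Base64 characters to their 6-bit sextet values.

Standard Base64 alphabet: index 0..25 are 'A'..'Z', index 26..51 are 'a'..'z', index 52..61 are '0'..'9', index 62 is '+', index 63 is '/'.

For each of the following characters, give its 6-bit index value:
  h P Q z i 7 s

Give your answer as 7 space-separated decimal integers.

'h': a..z range, 26 + ord('h') − ord('a') = 33
'P': A..Z range, ord('P') − ord('A') = 15
'Q': A..Z range, ord('Q') − ord('A') = 16
'z': a..z range, 26 + ord('z') − ord('a') = 51
'i': a..z range, 26 + ord('i') − ord('a') = 34
'7': 0..9 range, 52 + ord('7') − ord('0') = 59
's': a..z range, 26 + ord('s') − ord('a') = 44

Answer: 33 15 16 51 34 59 44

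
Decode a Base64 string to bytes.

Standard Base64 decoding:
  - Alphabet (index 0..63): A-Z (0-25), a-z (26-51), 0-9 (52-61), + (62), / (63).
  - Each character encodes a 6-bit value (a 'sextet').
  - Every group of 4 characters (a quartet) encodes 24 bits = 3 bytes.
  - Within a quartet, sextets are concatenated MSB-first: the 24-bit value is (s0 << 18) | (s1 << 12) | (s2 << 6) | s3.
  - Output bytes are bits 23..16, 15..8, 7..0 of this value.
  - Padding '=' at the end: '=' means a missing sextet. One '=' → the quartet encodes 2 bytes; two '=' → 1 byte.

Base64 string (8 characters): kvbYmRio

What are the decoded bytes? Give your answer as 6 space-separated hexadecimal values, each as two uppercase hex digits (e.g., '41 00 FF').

After char 0 ('k'=36): chars_in_quartet=1 acc=0x24 bytes_emitted=0
After char 1 ('v'=47): chars_in_quartet=2 acc=0x92F bytes_emitted=0
After char 2 ('b'=27): chars_in_quartet=3 acc=0x24BDB bytes_emitted=0
After char 3 ('Y'=24): chars_in_quartet=4 acc=0x92F6D8 -> emit 92 F6 D8, reset; bytes_emitted=3
After char 4 ('m'=38): chars_in_quartet=1 acc=0x26 bytes_emitted=3
After char 5 ('R'=17): chars_in_quartet=2 acc=0x991 bytes_emitted=3
After char 6 ('i'=34): chars_in_quartet=3 acc=0x26462 bytes_emitted=3
After char 7 ('o'=40): chars_in_quartet=4 acc=0x9918A8 -> emit 99 18 A8, reset; bytes_emitted=6

Answer: 92 F6 D8 99 18 A8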